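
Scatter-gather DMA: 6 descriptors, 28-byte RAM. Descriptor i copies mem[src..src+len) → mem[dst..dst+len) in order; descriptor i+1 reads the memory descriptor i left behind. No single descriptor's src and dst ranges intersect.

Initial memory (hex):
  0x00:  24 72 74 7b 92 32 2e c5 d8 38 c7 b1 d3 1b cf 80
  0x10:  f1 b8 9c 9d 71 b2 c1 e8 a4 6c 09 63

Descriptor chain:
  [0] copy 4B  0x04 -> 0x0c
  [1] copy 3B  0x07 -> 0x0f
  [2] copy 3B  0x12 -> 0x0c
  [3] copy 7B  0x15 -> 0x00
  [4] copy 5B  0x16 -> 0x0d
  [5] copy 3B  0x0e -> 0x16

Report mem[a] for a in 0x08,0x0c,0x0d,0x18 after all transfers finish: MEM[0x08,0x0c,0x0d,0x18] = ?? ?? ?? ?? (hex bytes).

MEM[0x08,0x0c,0x0d,0x18] = d8 9c c1 6c

[0] 0x04->0x0c len=4 : 92 32 2e c5
[1] 0x07->0x0f len=3 : c5 d8 38
[2] 0x12->0x0c len=3 : 9c 9d 71
[3] 0x15->0x00 len=7 : b2 c1 e8 a4 6c 09 63
[4] 0x16->0x0d len=5 : c1 e8 a4 6c 09
[5] 0x0e->0x16 len=3 : e8 a4 6c
query mem[0x08]=0xd8, mem[0x0c]=0x9c, mem[0x0d]=0xc1, mem[0x18]=0x6c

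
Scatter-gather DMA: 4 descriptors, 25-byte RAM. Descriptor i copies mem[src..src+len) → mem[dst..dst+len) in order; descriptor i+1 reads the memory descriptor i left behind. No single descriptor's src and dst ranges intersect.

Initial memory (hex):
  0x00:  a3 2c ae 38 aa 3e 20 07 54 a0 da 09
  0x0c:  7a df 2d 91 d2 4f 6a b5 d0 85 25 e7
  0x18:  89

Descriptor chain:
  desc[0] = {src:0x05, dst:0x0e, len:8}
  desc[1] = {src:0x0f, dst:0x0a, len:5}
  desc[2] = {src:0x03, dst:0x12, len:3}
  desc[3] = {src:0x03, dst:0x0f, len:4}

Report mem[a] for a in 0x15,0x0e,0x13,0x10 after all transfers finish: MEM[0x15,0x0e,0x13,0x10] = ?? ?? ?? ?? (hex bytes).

MEM[0x15,0x0e,0x13,0x10] = 7a da aa aa

  after D0: wrote 8B at 0x0e = 3e200754a0da097a
  after D1: wrote 5B at 0x0a = 200754a0da
  after D2: wrote 3B at 0x12 = 38aa3e
  after D3: wrote 4B at 0x0f = 38aa3e20
query mem[0x15]=0x7a, mem[0x0e]=0xda, mem[0x13]=0xaa, mem[0x10]=0xaa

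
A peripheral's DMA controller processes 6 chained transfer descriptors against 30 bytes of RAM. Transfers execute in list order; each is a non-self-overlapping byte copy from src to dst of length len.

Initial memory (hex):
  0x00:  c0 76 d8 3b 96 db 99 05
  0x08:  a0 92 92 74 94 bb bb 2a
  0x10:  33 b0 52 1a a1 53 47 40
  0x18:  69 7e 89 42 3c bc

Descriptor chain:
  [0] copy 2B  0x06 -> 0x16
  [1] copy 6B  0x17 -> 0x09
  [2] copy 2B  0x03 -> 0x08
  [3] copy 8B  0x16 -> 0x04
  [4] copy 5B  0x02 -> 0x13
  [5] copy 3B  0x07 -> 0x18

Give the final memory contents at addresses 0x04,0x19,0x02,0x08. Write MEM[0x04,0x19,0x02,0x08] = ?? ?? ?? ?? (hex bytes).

  after D0: wrote 2B at 0x16 = 9905
  after D1: wrote 6B at 0x09 = 05697e89423c
  after D2: wrote 2B at 0x08 = 3b96
  after D3: wrote 8B at 0x04 = 9905697e89423cbc
  after D4: wrote 5B at 0x13 = d83b990569
  after D5: wrote 3B at 0x18 = 7e8942
query mem[0x04]=0x99, mem[0x19]=0x89, mem[0x02]=0xd8, mem[0x08]=0x89

MEM[0x04,0x19,0x02,0x08] = 99 89 d8 89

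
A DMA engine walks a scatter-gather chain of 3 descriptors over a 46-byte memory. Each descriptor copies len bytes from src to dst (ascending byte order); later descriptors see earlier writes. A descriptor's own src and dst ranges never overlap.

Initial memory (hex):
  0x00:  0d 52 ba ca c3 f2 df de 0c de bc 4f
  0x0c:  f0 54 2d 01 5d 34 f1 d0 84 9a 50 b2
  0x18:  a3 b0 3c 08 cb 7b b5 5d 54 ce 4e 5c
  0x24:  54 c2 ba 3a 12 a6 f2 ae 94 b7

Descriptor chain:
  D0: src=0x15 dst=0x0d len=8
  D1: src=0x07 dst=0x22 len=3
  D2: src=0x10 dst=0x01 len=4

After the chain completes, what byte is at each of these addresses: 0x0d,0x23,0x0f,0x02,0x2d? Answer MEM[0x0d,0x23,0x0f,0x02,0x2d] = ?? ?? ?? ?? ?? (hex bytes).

MEM[0x0d,0x23,0x0f,0x02,0x2d] = 9a 0c b2 b0 b7

  after D0: wrote 8B at 0x0d = 9a50b2a3b03c08cb
  after D1: wrote 3B at 0x22 = de0cde
  after D2: wrote 4B at 0x01 = a3b03c08
query mem[0x0d]=0x9a, mem[0x23]=0x0c, mem[0x0f]=0xb2, mem[0x02]=0xb0, mem[0x2d]=0xb7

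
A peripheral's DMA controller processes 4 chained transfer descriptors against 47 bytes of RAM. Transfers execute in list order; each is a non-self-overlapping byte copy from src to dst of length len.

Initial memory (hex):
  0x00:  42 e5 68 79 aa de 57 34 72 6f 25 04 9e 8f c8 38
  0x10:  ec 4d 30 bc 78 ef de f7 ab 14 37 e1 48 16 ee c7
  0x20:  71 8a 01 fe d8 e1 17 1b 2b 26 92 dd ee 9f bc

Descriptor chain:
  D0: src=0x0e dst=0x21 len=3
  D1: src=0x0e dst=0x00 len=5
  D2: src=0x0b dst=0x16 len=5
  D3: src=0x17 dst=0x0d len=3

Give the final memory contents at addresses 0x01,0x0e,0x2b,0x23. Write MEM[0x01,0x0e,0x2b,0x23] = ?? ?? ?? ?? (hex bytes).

MEM[0x01,0x0e,0x2b,0x23] = 38 8f dd ec

[0] 0x0e->0x21 len=3 : c8 38 ec
[1] 0x0e->0x00 len=5 : c8 38 ec 4d 30
[2] 0x0b->0x16 len=5 : 04 9e 8f c8 38
[3] 0x17->0x0d len=3 : 9e 8f c8
query mem[0x01]=0x38, mem[0x0e]=0x8f, mem[0x2b]=0xdd, mem[0x23]=0xec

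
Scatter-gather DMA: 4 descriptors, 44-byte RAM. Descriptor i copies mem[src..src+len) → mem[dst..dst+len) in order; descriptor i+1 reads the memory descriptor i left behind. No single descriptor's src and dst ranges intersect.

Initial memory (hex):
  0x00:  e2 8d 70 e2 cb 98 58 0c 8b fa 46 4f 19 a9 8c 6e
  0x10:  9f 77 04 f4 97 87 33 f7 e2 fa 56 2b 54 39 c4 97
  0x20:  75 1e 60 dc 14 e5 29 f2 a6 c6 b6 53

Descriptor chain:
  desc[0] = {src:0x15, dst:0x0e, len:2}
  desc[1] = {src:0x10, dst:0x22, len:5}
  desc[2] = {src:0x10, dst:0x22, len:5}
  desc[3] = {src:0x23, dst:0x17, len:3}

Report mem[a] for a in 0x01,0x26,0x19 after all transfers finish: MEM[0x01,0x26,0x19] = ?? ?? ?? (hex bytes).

MEM[0x01,0x26,0x19] = 8d 97 f4

  after D0: wrote 2B at 0x0e = 8733
  after D1: wrote 5B at 0x22 = 9f7704f497
  after D2: wrote 5B at 0x22 = 9f7704f497
  after D3: wrote 3B at 0x17 = 7704f4
query mem[0x01]=0x8d, mem[0x26]=0x97, mem[0x19]=0xf4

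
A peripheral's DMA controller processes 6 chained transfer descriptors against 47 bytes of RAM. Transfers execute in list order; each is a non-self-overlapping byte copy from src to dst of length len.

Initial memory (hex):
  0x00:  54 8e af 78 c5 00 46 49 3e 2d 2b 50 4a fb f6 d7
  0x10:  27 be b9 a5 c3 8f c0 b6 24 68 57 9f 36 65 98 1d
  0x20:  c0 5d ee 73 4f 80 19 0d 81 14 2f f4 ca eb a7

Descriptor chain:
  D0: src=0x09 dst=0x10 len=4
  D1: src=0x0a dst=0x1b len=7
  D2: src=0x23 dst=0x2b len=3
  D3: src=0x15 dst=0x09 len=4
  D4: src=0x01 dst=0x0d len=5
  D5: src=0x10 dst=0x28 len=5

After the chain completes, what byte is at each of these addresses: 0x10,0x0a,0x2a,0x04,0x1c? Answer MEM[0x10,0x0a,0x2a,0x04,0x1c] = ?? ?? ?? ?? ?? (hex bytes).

MEM[0x10,0x0a,0x2a,0x04,0x1c] = c5 c0 50 c5 50

#0 dst[0x10+4] := {0x2d,0x2b,0x50,0x4a}
#1 dst[0x1b+7] := {0x2b,0x50,0x4a,0xfb,0xf6,0xd7,0x2d}
#2 dst[0x2b+3] := {0x73,0x4f,0x80}
#3 dst[0x09+4] := {0x8f,0xc0,0xb6,0x24}
#4 dst[0x0d+5] := {0x8e,0xaf,0x78,0xc5,0x00}
#5 dst[0x28+5] := {0xc5,0x00,0x50,0x4a,0xc3}
query mem[0x10]=0xc5, mem[0x0a]=0xc0, mem[0x2a]=0x50, mem[0x04]=0xc5, mem[0x1c]=0x50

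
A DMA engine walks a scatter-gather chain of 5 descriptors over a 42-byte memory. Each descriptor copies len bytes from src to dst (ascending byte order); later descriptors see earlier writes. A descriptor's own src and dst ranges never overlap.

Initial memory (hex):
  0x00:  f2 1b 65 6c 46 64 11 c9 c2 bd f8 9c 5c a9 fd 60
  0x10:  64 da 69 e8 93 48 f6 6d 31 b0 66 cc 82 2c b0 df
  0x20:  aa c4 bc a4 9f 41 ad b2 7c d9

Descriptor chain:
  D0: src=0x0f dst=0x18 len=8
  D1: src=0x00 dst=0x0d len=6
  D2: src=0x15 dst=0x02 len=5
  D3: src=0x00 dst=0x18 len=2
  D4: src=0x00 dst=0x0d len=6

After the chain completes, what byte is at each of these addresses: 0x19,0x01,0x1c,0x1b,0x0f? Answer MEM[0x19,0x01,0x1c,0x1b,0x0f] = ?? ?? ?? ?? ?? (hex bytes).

  after D0: wrote 8B at 0x18 = 6064da69e89348f6
  after D1: wrote 6B at 0x0d = f21b656c4664
  after D2: wrote 5B at 0x02 = 48f66d6064
  after D3: wrote 2B at 0x18 = f21b
  after D4: wrote 6B at 0x0d = f21b48f66d60
query mem[0x19]=0x1b, mem[0x01]=0x1b, mem[0x1c]=0xe8, mem[0x1b]=0x69, mem[0x0f]=0x48

MEM[0x19,0x01,0x1c,0x1b,0x0f] = 1b 1b e8 69 48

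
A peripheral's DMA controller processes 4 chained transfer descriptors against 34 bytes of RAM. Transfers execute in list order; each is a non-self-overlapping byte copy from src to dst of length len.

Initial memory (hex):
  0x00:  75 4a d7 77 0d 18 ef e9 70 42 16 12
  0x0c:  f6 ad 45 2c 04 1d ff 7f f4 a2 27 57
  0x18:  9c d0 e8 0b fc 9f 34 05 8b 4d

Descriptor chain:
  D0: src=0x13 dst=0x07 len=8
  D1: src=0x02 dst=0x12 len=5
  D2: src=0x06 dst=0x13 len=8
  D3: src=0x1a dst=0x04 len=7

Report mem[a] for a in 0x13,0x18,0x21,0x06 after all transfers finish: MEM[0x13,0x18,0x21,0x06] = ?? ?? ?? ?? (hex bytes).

MEM[0x13,0x18,0x21,0x06] = ef 57 4d fc

  after D0: wrote 8B at 0x07 = 7ff4a227579cd0e8
  after D1: wrote 5B at 0x12 = d7770d18ef
  after D2: wrote 8B at 0x13 = ef7ff4a227579cd0
  after D3: wrote 7B at 0x04 = d00bfc9f34058b
query mem[0x13]=0xef, mem[0x18]=0x57, mem[0x21]=0x4d, mem[0x06]=0xfc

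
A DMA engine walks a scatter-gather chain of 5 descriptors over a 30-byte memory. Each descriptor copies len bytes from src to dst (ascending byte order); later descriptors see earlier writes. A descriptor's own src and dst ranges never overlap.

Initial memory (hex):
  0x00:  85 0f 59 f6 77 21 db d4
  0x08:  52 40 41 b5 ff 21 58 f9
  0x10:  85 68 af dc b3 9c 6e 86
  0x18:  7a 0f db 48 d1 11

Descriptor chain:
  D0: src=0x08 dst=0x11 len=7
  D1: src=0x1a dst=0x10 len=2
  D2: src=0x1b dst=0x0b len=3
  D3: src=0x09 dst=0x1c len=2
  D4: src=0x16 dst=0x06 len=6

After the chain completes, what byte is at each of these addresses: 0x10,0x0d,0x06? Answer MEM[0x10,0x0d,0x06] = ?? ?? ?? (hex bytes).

MEM[0x10,0x0d,0x06] = db 11 21

  after D0: wrote 7B at 0x11 = 524041b5ff2158
  after D1: wrote 2B at 0x10 = db48
  after D2: wrote 3B at 0x0b = 48d111
  after D3: wrote 2B at 0x1c = 4041
  after D4: wrote 6B at 0x06 = 21587a0fdb48
query mem[0x10]=0xdb, mem[0x0d]=0x11, mem[0x06]=0x21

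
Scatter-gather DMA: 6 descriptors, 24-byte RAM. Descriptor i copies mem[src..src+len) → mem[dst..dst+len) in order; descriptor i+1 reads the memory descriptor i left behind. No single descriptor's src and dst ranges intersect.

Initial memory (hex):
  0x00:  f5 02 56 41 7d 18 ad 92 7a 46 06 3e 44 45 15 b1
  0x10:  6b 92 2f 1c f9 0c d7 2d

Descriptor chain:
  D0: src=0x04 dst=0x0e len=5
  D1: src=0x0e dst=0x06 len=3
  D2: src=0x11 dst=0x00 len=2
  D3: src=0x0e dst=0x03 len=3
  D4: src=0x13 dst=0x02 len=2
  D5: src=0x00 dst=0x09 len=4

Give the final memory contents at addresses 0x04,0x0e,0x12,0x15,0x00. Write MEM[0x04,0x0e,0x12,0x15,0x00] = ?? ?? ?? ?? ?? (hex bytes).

D0: mem[0x0e..0x12] <- [7d 18 ad 92 7a]
D1: mem[0x06..0x08] <- [7d 18 ad]
D2: mem[0x00..0x01] <- [92 7a]
D3: mem[0x03..0x05] <- [7d 18 ad]
D4: mem[0x02..0x03] <- [1c f9]
D5: mem[0x09..0x0c] <- [92 7a 1c f9]
query mem[0x04]=0x18, mem[0x0e]=0x7d, mem[0x12]=0x7a, mem[0x15]=0x0c, mem[0x00]=0x92

MEM[0x04,0x0e,0x12,0x15,0x00] = 18 7d 7a 0c 92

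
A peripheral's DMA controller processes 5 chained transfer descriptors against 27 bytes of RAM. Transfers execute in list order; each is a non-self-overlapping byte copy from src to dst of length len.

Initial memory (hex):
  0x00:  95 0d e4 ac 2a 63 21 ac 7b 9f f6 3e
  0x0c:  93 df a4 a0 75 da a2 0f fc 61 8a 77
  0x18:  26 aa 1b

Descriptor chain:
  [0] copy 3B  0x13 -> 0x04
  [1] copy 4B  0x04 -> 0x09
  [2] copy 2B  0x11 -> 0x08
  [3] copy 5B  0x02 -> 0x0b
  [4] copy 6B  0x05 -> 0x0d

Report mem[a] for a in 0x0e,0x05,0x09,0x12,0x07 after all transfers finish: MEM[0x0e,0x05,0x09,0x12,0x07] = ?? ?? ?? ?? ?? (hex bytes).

D0: mem[0x04..0x06] <- [0f fc 61]
D1: mem[0x09..0x0c] <- [0f fc 61 ac]
D2: mem[0x08..0x09] <- [da a2]
D3: mem[0x0b..0x0f] <- [e4 ac 0f fc 61]
D4: mem[0x0d..0x12] <- [fc 61 ac da a2 fc]
query mem[0x0e]=0x61, mem[0x05]=0xfc, mem[0x09]=0xa2, mem[0x12]=0xfc, mem[0x07]=0xac

MEM[0x0e,0x05,0x09,0x12,0x07] = 61 fc a2 fc ac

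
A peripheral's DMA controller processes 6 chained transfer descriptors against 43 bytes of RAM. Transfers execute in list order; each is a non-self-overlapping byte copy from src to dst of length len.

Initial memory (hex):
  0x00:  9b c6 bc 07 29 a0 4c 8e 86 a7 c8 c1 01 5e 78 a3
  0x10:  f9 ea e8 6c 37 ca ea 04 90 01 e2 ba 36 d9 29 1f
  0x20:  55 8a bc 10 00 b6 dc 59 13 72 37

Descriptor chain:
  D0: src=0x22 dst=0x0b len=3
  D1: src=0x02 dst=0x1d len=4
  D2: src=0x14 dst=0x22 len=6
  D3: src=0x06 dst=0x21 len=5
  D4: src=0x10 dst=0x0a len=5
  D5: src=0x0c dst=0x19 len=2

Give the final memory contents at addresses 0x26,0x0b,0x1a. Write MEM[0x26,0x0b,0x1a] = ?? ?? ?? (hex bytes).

#0 dst[0x0b+3] := {0xbc,0x10,0x00}
#1 dst[0x1d+4] := {0xbc,0x07,0x29,0xa0}
#2 dst[0x22+6] := {0x37,0xca,0xea,0x04,0x90,0x01}
#3 dst[0x21+5] := {0x4c,0x8e,0x86,0xa7,0xc8}
#4 dst[0x0a+5] := {0xf9,0xea,0xe8,0x6c,0x37}
#5 dst[0x19+2] := {0xe8,0x6c}
query mem[0x26]=0x90, mem[0x0b]=0xea, mem[0x1a]=0x6c

MEM[0x26,0x0b,0x1a] = 90 ea 6c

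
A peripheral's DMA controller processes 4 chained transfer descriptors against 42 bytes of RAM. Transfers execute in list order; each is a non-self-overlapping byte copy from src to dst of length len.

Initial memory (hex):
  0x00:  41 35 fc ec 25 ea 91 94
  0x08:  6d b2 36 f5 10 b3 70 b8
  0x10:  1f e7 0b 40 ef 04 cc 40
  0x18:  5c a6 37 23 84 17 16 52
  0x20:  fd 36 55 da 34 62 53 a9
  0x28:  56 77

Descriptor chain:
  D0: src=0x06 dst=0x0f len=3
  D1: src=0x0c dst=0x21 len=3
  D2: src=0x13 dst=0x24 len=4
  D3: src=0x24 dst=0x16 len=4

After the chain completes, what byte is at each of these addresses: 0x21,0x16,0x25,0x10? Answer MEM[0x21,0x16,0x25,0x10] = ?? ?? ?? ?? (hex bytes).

[0] 0x06->0x0f len=3 : 91 94 6d
[1] 0x0c->0x21 len=3 : 10 b3 70
[2] 0x13->0x24 len=4 : 40 ef 04 cc
[3] 0x24->0x16 len=4 : 40 ef 04 cc
query mem[0x21]=0x10, mem[0x16]=0x40, mem[0x25]=0xef, mem[0x10]=0x94

MEM[0x21,0x16,0x25,0x10] = 10 40 ef 94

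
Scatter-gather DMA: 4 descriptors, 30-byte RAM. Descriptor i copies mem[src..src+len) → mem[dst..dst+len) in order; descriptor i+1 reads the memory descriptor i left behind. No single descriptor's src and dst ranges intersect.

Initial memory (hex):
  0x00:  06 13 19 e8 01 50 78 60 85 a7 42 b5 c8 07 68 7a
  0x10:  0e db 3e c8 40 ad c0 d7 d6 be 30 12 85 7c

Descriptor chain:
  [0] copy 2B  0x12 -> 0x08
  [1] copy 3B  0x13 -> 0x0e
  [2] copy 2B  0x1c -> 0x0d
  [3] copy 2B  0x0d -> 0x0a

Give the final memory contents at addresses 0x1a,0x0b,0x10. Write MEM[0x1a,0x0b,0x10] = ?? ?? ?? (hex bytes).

#0 dst[0x08+2] := {0x3e,0xc8}
#1 dst[0x0e+3] := {0xc8,0x40,0xad}
#2 dst[0x0d+2] := {0x85,0x7c}
#3 dst[0x0a+2] := {0x85,0x7c}
query mem[0x1a]=0x30, mem[0x0b]=0x7c, mem[0x10]=0xad

MEM[0x1a,0x0b,0x10] = 30 7c ad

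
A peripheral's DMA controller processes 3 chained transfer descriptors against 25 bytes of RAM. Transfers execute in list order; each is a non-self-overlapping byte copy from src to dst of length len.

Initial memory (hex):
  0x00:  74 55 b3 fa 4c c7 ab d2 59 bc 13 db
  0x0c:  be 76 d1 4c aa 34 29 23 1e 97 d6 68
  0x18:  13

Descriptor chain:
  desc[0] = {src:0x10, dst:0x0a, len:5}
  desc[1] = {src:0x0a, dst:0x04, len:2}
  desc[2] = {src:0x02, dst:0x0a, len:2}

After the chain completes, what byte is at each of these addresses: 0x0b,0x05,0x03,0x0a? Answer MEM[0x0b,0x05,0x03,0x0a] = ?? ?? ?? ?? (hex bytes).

[0] 0x10->0x0a len=5 : aa 34 29 23 1e
[1] 0x0a->0x04 len=2 : aa 34
[2] 0x02->0x0a len=2 : b3 fa
query mem[0x0b]=0xfa, mem[0x05]=0x34, mem[0x03]=0xfa, mem[0x0a]=0xb3

MEM[0x0b,0x05,0x03,0x0a] = fa 34 fa b3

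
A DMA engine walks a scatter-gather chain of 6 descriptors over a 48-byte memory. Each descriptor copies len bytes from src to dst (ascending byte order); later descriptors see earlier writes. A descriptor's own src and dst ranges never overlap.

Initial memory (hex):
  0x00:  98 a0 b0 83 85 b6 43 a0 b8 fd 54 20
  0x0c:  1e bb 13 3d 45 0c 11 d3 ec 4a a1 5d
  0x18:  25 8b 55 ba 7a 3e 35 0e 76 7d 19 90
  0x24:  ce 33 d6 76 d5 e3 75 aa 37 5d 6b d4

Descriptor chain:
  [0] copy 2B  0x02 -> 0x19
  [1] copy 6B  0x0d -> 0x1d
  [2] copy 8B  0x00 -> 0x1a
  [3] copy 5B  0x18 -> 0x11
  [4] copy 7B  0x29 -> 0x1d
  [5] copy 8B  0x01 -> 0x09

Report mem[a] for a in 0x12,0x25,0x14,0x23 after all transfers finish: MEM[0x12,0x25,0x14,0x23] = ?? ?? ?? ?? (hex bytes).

D0: mem[0x19..0x1a] <- [b0 83]
D1: mem[0x1d..0x22] <- [bb 13 3d 45 0c 11]
D2: mem[0x1a..0x21] <- [98 a0 b0 83 85 b6 43 a0]
D3: mem[0x11..0x15] <- [25 b0 98 a0 b0]
D4: mem[0x1d..0x23] <- [e3 75 aa 37 5d 6b d4]
D5: mem[0x09..0x10] <- [a0 b0 83 85 b6 43 a0 b8]
query mem[0x12]=0xb0, mem[0x25]=0x33, mem[0x14]=0xa0, mem[0x23]=0xd4

MEM[0x12,0x25,0x14,0x23] = b0 33 a0 d4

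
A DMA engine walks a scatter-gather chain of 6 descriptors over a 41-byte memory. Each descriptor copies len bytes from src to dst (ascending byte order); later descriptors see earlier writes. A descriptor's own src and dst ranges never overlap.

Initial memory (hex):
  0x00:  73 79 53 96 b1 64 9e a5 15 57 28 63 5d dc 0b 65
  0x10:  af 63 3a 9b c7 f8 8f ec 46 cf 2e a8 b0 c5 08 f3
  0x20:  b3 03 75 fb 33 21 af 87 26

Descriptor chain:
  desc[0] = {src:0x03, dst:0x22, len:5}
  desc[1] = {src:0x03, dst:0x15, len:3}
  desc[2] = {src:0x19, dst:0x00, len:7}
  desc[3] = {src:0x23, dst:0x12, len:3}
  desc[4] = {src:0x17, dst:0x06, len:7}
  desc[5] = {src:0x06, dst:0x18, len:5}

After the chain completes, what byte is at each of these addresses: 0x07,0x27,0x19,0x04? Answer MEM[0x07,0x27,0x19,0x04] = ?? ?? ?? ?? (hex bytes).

#0 dst[0x22+5] := {0x96,0xb1,0x64,0x9e,0xa5}
#1 dst[0x15+3] := {0x96,0xb1,0x64}
#2 dst[0x00+7] := {0xcf,0x2e,0xa8,0xb0,0xc5,0x08,0xf3}
#3 dst[0x12+3] := {0xb1,0x64,0x9e}
#4 dst[0x06+7] := {0x64,0x46,0xcf,0x2e,0xa8,0xb0,0xc5}
#5 dst[0x18+5] := {0x64,0x46,0xcf,0x2e,0xa8}
query mem[0x07]=0x46, mem[0x27]=0x87, mem[0x19]=0x46, mem[0x04]=0xc5

MEM[0x07,0x27,0x19,0x04] = 46 87 46 c5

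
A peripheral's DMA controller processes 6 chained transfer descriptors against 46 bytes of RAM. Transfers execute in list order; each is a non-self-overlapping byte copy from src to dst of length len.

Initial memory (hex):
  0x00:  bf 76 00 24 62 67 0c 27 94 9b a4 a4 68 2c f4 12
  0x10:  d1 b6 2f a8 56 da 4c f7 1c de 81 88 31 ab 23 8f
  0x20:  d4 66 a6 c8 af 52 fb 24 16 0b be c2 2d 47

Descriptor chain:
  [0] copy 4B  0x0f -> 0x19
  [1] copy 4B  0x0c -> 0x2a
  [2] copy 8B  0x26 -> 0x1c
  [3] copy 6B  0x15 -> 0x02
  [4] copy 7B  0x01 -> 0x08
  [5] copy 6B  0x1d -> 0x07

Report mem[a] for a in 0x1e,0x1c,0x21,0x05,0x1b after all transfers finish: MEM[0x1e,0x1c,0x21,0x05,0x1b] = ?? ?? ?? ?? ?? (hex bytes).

MEM[0x1e,0x1c,0x21,0x05,0x1b] = 16 fb 2c 1c b6

D0: mem[0x19..0x1c] <- [12 d1 b6 2f]
D1: mem[0x2a..0x2d] <- [68 2c f4 12]
D2: mem[0x1c..0x23] <- [fb 24 16 0b 68 2c f4 12]
D3: mem[0x02..0x07] <- [da 4c f7 1c 12 d1]
D4: mem[0x08..0x0e] <- [76 da 4c f7 1c 12 d1]
D5: mem[0x07..0x0c] <- [24 16 0b 68 2c f4]
query mem[0x1e]=0x16, mem[0x1c]=0xfb, mem[0x21]=0x2c, mem[0x05]=0x1c, mem[0x1b]=0xb6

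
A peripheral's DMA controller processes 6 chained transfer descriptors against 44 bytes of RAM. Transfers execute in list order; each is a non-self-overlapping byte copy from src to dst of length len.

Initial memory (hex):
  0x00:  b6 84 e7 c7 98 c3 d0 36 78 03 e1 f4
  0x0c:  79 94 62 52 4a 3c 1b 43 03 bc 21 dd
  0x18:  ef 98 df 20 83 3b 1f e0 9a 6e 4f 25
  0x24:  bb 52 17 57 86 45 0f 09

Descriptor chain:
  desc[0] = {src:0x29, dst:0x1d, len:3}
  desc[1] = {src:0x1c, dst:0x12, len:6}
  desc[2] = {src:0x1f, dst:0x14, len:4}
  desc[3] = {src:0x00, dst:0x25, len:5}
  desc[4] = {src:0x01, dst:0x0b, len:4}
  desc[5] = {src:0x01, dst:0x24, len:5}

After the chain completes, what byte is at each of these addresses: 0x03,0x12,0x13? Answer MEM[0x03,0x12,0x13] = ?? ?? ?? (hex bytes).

D0: mem[0x1d..0x1f] <- [45 0f 09]
D1: mem[0x12..0x17] <- [83 45 0f 09 9a 6e]
D2: mem[0x14..0x17] <- [09 9a 6e 4f]
D3: mem[0x25..0x29] <- [b6 84 e7 c7 98]
D4: mem[0x0b..0x0e] <- [84 e7 c7 98]
D5: mem[0x24..0x28] <- [84 e7 c7 98 c3]
query mem[0x03]=0xc7, mem[0x12]=0x83, mem[0x13]=0x45

MEM[0x03,0x12,0x13] = c7 83 45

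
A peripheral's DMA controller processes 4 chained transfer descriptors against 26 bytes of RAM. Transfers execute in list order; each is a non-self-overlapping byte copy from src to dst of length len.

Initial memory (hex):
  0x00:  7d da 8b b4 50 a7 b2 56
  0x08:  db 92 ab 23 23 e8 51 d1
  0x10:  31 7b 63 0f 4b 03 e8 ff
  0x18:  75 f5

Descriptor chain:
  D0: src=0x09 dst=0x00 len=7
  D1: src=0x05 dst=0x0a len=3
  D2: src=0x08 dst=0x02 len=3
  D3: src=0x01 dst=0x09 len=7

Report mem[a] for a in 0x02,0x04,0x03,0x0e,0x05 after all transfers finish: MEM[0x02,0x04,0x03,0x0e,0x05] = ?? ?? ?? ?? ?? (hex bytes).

MEM[0x02,0x04,0x03,0x0e,0x05] = db 51 92 d1 51

#0 dst[0x00+7] := {0x92,0xab,0x23,0x23,0xe8,0x51,0xd1}
#1 dst[0x0a+3] := {0x51,0xd1,0x56}
#2 dst[0x02+3] := {0xdb,0x92,0x51}
#3 dst[0x09+7] := {0xab,0xdb,0x92,0x51,0x51,0xd1,0x56}
query mem[0x02]=0xdb, mem[0x04]=0x51, mem[0x03]=0x92, mem[0x0e]=0xd1, mem[0x05]=0x51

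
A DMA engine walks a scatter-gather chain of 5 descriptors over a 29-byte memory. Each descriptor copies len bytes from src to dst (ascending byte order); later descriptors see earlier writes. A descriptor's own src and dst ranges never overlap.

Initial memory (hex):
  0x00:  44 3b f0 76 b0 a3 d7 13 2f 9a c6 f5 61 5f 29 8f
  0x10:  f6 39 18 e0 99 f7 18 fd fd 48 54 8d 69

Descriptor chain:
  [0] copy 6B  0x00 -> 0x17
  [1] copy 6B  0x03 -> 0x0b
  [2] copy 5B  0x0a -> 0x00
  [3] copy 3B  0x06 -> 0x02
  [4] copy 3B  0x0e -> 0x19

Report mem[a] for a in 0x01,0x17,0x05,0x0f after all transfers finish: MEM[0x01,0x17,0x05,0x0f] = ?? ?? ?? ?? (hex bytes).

[0] 0x00->0x17 len=6 : 44 3b f0 76 b0 a3
[1] 0x03->0x0b len=6 : 76 b0 a3 d7 13 2f
[2] 0x0a->0x00 len=5 : c6 76 b0 a3 d7
[3] 0x06->0x02 len=3 : d7 13 2f
[4] 0x0e->0x19 len=3 : d7 13 2f
query mem[0x01]=0x76, mem[0x17]=0x44, mem[0x05]=0xa3, mem[0x0f]=0x13

MEM[0x01,0x17,0x05,0x0f] = 76 44 a3 13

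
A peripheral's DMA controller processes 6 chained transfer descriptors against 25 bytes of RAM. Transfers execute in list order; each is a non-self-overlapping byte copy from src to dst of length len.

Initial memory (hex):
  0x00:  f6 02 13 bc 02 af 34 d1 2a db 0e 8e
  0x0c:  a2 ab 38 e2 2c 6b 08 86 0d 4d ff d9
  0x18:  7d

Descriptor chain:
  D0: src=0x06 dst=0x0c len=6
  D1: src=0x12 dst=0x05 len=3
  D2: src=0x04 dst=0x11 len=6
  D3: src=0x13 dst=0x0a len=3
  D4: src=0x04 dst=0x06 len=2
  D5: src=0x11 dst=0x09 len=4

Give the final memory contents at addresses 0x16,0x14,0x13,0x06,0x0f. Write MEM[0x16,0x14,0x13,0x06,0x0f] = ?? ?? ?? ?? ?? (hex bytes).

MEM[0x16,0x14,0x13,0x06,0x0f] = db 0d 86 02 db

  after D0: wrote 6B at 0x0c = 34d12adb0e8e
  after D1: wrote 3B at 0x05 = 08860d
  after D2: wrote 6B at 0x11 = 0208860d2adb
  after D3: wrote 3B at 0x0a = 860d2a
  after D4: wrote 2B at 0x06 = 0208
  after D5: wrote 4B at 0x09 = 0208860d
query mem[0x16]=0xdb, mem[0x14]=0x0d, mem[0x13]=0x86, mem[0x06]=0x02, mem[0x0f]=0xdb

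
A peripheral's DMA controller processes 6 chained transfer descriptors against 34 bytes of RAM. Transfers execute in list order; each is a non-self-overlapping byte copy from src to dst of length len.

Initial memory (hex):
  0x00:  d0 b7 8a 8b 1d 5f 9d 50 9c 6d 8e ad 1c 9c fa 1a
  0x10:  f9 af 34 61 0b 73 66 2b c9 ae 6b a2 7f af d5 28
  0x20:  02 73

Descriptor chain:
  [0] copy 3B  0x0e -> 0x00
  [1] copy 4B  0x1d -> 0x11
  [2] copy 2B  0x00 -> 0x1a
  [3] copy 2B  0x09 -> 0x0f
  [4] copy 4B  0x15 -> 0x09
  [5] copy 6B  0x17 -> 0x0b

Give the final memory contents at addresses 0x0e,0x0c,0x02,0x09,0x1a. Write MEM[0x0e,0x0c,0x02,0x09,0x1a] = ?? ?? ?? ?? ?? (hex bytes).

MEM[0x0e,0x0c,0x02,0x09,0x1a] = fa c9 f9 73 fa

[0] 0x0e->0x00 len=3 : fa 1a f9
[1] 0x1d->0x11 len=4 : af d5 28 02
[2] 0x00->0x1a len=2 : fa 1a
[3] 0x09->0x0f len=2 : 6d 8e
[4] 0x15->0x09 len=4 : 73 66 2b c9
[5] 0x17->0x0b len=6 : 2b c9 ae fa 1a 7f
query mem[0x0e]=0xfa, mem[0x0c]=0xc9, mem[0x02]=0xf9, mem[0x09]=0x73, mem[0x1a]=0xfa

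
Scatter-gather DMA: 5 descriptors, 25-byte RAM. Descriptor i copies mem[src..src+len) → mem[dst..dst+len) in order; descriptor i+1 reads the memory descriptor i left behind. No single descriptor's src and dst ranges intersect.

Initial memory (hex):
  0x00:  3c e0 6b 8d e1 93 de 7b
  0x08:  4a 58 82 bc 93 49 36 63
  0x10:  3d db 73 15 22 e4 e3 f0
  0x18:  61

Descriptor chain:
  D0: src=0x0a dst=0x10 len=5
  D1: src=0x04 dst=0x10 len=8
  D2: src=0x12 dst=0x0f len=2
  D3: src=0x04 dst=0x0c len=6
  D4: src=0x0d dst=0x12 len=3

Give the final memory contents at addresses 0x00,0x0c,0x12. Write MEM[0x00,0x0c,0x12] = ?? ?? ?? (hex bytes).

MEM[0x00,0x0c,0x12] = 3c e1 93

#0 dst[0x10+5] := {0x82,0xbc,0x93,0x49,0x36}
#1 dst[0x10+8] := {0xe1,0x93,0xde,0x7b,0x4a,0x58,0x82,0xbc}
#2 dst[0x0f+2] := {0xde,0x7b}
#3 dst[0x0c+6] := {0xe1,0x93,0xde,0x7b,0x4a,0x58}
#4 dst[0x12+3] := {0x93,0xde,0x7b}
query mem[0x00]=0x3c, mem[0x0c]=0xe1, mem[0x12]=0x93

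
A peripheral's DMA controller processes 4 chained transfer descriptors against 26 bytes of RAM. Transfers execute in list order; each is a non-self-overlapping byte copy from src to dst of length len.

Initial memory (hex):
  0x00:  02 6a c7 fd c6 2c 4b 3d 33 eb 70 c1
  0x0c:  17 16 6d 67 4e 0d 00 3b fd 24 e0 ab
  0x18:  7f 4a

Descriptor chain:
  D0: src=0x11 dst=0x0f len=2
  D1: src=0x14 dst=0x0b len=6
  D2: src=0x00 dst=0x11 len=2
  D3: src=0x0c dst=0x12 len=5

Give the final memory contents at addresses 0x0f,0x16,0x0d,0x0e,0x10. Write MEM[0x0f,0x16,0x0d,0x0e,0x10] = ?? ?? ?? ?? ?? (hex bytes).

#0 dst[0x0f+2] := {0x0d,0x00}
#1 dst[0x0b+6] := {0xfd,0x24,0xe0,0xab,0x7f,0x4a}
#2 dst[0x11+2] := {0x02,0x6a}
#3 dst[0x12+5] := {0x24,0xe0,0xab,0x7f,0x4a}
query mem[0x0f]=0x7f, mem[0x16]=0x4a, mem[0x0d]=0xe0, mem[0x0e]=0xab, mem[0x10]=0x4a

MEM[0x0f,0x16,0x0d,0x0e,0x10] = 7f 4a e0 ab 4a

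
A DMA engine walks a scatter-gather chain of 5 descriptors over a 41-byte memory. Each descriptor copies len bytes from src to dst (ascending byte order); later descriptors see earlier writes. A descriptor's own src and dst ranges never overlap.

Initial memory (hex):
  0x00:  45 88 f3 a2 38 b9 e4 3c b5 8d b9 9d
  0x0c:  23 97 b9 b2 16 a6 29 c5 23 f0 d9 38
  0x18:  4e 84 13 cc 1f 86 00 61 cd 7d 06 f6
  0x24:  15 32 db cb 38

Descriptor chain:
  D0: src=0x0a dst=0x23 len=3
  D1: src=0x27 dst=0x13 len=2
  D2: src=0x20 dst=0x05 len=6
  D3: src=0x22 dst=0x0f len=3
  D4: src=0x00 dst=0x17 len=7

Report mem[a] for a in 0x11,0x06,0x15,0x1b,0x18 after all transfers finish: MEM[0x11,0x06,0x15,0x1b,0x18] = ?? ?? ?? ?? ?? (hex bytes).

D0: mem[0x23..0x25] <- [b9 9d 23]
D1: mem[0x13..0x14] <- [cb 38]
D2: mem[0x05..0x0a] <- [cd 7d 06 b9 9d 23]
D3: mem[0x0f..0x11] <- [06 b9 9d]
D4: mem[0x17..0x1d] <- [45 88 f3 a2 38 cd 7d]
query mem[0x11]=0x9d, mem[0x06]=0x7d, mem[0x15]=0xf0, mem[0x1b]=0x38, mem[0x18]=0x88

MEM[0x11,0x06,0x15,0x1b,0x18] = 9d 7d f0 38 88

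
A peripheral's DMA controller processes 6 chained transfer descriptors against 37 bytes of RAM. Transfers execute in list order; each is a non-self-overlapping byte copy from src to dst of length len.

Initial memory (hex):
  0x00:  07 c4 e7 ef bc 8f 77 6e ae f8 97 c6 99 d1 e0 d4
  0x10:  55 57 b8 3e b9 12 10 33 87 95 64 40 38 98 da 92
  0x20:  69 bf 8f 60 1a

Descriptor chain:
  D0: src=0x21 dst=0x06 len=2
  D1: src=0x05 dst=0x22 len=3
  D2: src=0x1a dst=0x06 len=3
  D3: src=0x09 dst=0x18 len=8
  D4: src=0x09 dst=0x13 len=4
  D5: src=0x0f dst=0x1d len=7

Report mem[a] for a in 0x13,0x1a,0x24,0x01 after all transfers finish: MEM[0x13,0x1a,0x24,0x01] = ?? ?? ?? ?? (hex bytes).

  after D0: wrote 2B at 0x06 = bf8f
  after D1: wrote 3B at 0x22 = 8fbf8f
  after D2: wrote 3B at 0x06 = 644038
  after D3: wrote 8B at 0x18 = f897c699d1e0d455
  after D4: wrote 4B at 0x13 = f897c699
  after D5: wrote 7B at 0x1d = d45557b8f897c6
query mem[0x13]=0xf8, mem[0x1a]=0xc6, mem[0x24]=0x8f, mem[0x01]=0xc4

MEM[0x13,0x1a,0x24,0x01] = f8 c6 8f c4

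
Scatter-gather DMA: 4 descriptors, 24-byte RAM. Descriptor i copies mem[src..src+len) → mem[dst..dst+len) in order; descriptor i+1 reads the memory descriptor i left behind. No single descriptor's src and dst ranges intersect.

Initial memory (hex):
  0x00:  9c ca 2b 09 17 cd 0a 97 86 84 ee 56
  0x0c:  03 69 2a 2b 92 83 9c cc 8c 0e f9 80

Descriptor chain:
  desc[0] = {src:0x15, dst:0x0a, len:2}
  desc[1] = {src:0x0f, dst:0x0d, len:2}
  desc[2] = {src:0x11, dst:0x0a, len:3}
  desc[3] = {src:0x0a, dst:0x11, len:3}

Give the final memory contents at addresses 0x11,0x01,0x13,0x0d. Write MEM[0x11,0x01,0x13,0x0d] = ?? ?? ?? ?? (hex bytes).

[0] 0x15->0x0a len=2 : 0e f9
[1] 0x0f->0x0d len=2 : 2b 92
[2] 0x11->0x0a len=3 : 83 9c cc
[3] 0x0a->0x11 len=3 : 83 9c cc
query mem[0x11]=0x83, mem[0x01]=0xca, mem[0x13]=0xcc, mem[0x0d]=0x2b

MEM[0x11,0x01,0x13,0x0d] = 83 ca cc 2b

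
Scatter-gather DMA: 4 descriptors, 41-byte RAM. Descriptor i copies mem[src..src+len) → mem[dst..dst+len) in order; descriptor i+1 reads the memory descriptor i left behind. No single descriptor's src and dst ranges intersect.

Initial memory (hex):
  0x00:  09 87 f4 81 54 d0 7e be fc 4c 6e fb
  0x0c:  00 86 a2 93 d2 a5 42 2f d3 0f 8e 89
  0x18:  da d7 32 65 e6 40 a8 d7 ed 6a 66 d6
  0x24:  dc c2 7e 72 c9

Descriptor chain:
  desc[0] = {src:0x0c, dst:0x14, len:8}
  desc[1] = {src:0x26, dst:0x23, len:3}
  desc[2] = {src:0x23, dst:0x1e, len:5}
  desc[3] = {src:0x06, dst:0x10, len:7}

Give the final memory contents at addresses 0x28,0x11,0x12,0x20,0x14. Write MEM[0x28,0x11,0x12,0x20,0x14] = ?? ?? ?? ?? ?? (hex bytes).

#0 dst[0x14+8] := {0x00,0x86,0xa2,0x93,0xd2,0xa5,0x42,0x2f}
#1 dst[0x23+3] := {0x7e,0x72,0xc9}
#2 dst[0x1e+5] := {0x7e,0x72,0xc9,0x7e,0x72}
#3 dst[0x10+7] := {0x7e,0xbe,0xfc,0x4c,0x6e,0xfb,0x00}
query mem[0x28]=0xc9, mem[0x11]=0xbe, mem[0x12]=0xfc, mem[0x20]=0xc9, mem[0x14]=0x6e

MEM[0x28,0x11,0x12,0x20,0x14] = c9 be fc c9 6e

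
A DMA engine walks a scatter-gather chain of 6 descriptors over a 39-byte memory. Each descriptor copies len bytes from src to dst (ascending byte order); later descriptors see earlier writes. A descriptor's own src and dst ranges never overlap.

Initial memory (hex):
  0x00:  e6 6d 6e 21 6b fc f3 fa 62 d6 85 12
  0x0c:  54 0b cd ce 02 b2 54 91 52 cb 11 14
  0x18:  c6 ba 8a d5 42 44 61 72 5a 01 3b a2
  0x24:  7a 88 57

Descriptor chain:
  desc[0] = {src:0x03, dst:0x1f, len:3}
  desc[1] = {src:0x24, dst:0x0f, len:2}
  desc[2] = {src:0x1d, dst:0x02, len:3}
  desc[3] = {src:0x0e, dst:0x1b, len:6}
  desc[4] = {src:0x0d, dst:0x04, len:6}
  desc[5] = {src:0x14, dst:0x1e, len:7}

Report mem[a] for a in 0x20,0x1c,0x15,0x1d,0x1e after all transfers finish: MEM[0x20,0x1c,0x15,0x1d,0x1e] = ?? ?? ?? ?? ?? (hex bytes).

MEM[0x20,0x1c,0x15,0x1d,0x1e] = 11 7a cb 88 52

  after D0: wrote 3B at 0x1f = 216bfc
  after D1: wrote 2B at 0x0f = 7a88
  after D2: wrote 3B at 0x02 = 446121
  after D3: wrote 6B at 0x1b = cd7a88b25491
  after D4: wrote 6B at 0x04 = 0bcd7a88b254
  after D5: wrote 7B at 0x1e = 52cb1114c6ba8a
query mem[0x20]=0x11, mem[0x1c]=0x7a, mem[0x15]=0xcb, mem[0x1d]=0x88, mem[0x1e]=0x52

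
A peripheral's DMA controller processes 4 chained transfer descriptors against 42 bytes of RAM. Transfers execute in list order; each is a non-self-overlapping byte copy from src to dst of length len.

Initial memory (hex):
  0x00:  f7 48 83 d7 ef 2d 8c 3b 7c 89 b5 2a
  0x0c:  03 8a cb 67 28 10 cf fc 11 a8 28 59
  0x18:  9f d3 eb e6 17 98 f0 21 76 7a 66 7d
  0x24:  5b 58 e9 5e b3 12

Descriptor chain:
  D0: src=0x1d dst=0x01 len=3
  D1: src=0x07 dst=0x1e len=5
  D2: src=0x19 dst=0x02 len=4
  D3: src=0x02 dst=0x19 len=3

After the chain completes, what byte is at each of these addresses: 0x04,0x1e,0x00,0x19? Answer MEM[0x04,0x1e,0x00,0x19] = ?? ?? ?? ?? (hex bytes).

D0: mem[0x01..0x03] <- [98 f0 21]
D1: mem[0x1e..0x22] <- [3b 7c 89 b5 2a]
D2: mem[0x02..0x05] <- [d3 eb e6 17]
D3: mem[0x19..0x1b] <- [d3 eb e6]
query mem[0x04]=0xe6, mem[0x1e]=0x3b, mem[0x00]=0xf7, mem[0x19]=0xd3

MEM[0x04,0x1e,0x00,0x19] = e6 3b f7 d3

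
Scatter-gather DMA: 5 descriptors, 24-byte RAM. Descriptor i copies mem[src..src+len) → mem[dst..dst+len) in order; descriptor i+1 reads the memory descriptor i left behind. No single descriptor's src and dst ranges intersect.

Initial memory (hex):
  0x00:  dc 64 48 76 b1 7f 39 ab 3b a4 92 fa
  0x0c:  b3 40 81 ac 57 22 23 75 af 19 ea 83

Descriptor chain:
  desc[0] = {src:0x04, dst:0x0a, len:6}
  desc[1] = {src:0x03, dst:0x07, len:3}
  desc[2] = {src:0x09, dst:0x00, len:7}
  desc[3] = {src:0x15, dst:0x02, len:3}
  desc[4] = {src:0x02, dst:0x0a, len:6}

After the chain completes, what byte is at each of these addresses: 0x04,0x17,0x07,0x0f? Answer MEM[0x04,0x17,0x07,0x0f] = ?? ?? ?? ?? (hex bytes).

[0] 0x04->0x0a len=6 : b1 7f 39 ab 3b a4
[1] 0x03->0x07 len=3 : 76 b1 7f
[2] 0x09->0x00 len=7 : 7f b1 7f 39 ab 3b a4
[3] 0x15->0x02 len=3 : 19 ea 83
[4] 0x02->0x0a len=6 : 19 ea 83 3b a4 76
query mem[0x04]=0x83, mem[0x17]=0x83, mem[0x07]=0x76, mem[0x0f]=0x76

MEM[0x04,0x17,0x07,0x0f] = 83 83 76 76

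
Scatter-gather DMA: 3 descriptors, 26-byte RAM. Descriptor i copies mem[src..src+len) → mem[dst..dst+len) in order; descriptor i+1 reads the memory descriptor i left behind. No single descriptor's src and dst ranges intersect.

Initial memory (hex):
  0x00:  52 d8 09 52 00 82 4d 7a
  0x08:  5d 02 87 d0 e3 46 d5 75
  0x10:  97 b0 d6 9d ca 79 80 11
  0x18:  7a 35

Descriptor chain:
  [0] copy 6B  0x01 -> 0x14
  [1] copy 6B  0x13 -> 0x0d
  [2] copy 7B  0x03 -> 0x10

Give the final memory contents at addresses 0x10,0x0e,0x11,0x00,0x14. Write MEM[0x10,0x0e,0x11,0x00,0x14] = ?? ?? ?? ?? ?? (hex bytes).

MEM[0x10,0x0e,0x11,0x00,0x14] = 52 d8 00 52 7a

#0 dst[0x14+6] := {0xd8,0x09,0x52,0x00,0x82,0x4d}
#1 dst[0x0d+6] := {0x9d,0xd8,0x09,0x52,0x00,0x82}
#2 dst[0x10+7] := {0x52,0x00,0x82,0x4d,0x7a,0x5d,0x02}
query mem[0x10]=0x52, mem[0x0e]=0xd8, mem[0x11]=0x00, mem[0x00]=0x52, mem[0x14]=0x7a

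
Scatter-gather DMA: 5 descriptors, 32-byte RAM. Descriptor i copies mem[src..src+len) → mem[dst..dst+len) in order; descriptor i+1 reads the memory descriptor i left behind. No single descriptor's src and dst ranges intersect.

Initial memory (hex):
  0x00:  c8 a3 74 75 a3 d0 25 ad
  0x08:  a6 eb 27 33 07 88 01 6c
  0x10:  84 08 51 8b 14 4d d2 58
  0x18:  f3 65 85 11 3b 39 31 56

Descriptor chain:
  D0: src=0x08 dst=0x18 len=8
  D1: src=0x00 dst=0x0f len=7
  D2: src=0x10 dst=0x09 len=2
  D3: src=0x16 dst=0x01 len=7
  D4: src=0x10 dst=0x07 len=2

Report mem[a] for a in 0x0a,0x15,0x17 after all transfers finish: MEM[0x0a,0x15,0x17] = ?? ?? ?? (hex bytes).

  after D0: wrote 8B at 0x18 = a6eb27330788016c
  after D1: wrote 7B at 0x0f = c8a37475a3d025
  after D2: wrote 2B at 0x09 = a374
  after D3: wrote 7B at 0x01 = d258a6eb273307
  after D4: wrote 2B at 0x07 = a374
query mem[0x0a]=0x74, mem[0x15]=0x25, mem[0x17]=0x58

MEM[0x0a,0x15,0x17] = 74 25 58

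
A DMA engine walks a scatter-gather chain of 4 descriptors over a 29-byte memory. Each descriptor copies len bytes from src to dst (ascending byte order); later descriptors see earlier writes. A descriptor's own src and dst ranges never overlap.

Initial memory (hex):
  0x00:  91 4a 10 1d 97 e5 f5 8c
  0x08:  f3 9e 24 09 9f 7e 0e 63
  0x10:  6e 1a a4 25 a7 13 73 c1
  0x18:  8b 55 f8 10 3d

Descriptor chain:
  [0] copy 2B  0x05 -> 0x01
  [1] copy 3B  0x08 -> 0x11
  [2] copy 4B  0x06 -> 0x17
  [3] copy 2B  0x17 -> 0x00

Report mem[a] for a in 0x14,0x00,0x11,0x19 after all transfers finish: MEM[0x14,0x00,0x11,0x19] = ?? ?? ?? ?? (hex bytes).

MEM[0x14,0x00,0x11,0x19] = a7 f5 f3 f3

[0] 0x05->0x01 len=2 : e5 f5
[1] 0x08->0x11 len=3 : f3 9e 24
[2] 0x06->0x17 len=4 : f5 8c f3 9e
[3] 0x17->0x00 len=2 : f5 8c
query mem[0x14]=0xa7, mem[0x00]=0xf5, mem[0x11]=0xf3, mem[0x19]=0xf3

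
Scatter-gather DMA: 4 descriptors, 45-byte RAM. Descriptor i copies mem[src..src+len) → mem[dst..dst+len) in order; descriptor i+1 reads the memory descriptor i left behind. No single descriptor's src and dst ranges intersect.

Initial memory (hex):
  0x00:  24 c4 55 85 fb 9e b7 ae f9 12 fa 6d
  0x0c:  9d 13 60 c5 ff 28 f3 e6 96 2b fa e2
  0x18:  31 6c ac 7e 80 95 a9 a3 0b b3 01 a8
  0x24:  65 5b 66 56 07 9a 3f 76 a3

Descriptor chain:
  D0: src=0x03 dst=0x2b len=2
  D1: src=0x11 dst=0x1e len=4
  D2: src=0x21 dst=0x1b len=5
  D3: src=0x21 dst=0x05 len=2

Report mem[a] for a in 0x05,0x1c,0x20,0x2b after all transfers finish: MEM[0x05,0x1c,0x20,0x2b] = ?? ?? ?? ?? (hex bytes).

D0: mem[0x2b..0x2c] <- [85 fb]
D1: mem[0x1e..0x21] <- [28 f3 e6 96]
D2: mem[0x1b..0x1f] <- [96 01 a8 65 5b]
D3: mem[0x05..0x06] <- [96 01]
query mem[0x05]=0x96, mem[0x1c]=0x01, mem[0x20]=0xe6, mem[0x2b]=0x85

MEM[0x05,0x1c,0x20,0x2b] = 96 01 e6 85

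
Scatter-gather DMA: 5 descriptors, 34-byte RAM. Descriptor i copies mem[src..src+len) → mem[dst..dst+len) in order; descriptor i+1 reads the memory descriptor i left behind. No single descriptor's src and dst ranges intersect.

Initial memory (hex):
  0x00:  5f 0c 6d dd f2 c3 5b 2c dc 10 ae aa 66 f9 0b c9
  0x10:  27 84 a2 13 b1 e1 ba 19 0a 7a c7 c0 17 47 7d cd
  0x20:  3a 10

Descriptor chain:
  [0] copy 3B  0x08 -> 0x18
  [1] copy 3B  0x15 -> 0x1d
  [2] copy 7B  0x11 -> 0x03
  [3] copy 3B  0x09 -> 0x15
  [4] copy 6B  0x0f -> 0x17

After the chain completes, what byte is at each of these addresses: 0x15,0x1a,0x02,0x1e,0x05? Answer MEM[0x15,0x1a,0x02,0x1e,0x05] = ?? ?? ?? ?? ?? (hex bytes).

D0: mem[0x18..0x1a] <- [dc 10 ae]
D1: mem[0x1d..0x1f] <- [e1 ba 19]
D2: mem[0x03..0x09] <- [84 a2 13 b1 e1 ba 19]
D3: mem[0x15..0x17] <- [19 ae aa]
D4: mem[0x17..0x1c] <- [c9 27 84 a2 13 b1]
query mem[0x15]=0x19, mem[0x1a]=0xa2, mem[0x02]=0x6d, mem[0x1e]=0xba, mem[0x05]=0x13

MEM[0x15,0x1a,0x02,0x1e,0x05] = 19 a2 6d ba 13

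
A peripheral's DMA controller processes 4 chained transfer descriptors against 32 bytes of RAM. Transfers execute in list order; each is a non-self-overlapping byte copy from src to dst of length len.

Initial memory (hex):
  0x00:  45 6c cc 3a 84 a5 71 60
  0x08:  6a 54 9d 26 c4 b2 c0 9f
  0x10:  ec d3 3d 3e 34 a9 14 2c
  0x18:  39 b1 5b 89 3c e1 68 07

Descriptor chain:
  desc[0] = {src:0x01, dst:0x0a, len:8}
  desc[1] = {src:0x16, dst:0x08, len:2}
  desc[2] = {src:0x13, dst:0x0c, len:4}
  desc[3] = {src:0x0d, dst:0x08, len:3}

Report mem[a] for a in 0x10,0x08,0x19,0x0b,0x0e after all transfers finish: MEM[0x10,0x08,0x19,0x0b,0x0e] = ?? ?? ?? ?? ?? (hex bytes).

  after D0: wrote 8B at 0x0a = 6ccc3a84a571606a
  after D1: wrote 2B at 0x08 = 142c
  after D2: wrote 4B at 0x0c = 3e34a914
  after D3: wrote 3B at 0x08 = 34a914
query mem[0x10]=0x60, mem[0x08]=0x34, mem[0x19]=0xb1, mem[0x0b]=0xcc, mem[0x0e]=0xa9

MEM[0x10,0x08,0x19,0x0b,0x0e] = 60 34 b1 cc a9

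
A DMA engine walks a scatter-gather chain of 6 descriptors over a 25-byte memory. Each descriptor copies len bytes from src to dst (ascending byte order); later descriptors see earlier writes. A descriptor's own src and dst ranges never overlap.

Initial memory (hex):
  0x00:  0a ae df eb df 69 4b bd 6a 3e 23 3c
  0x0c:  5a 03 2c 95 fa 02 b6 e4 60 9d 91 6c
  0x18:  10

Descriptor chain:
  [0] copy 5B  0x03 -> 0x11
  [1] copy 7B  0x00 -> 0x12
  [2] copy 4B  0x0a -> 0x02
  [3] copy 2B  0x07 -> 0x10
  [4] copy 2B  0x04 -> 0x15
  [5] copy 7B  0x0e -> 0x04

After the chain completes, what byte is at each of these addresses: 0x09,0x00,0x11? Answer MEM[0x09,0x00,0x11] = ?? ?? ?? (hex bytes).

  after D0: wrote 5B at 0x11 = ebdf694bbd
  after D1: wrote 7B at 0x12 = 0aaedfebdf694b
  after D2: wrote 4B at 0x02 = 233c5a03
  after D3: wrote 2B at 0x10 = bd6a
  after D4: wrote 2B at 0x15 = 5a03
  after D5: wrote 7B at 0x04 = 2c95bd6a0aaedf
query mem[0x09]=0xae, mem[0x00]=0x0a, mem[0x11]=0x6a

MEM[0x09,0x00,0x11] = ae 0a 6a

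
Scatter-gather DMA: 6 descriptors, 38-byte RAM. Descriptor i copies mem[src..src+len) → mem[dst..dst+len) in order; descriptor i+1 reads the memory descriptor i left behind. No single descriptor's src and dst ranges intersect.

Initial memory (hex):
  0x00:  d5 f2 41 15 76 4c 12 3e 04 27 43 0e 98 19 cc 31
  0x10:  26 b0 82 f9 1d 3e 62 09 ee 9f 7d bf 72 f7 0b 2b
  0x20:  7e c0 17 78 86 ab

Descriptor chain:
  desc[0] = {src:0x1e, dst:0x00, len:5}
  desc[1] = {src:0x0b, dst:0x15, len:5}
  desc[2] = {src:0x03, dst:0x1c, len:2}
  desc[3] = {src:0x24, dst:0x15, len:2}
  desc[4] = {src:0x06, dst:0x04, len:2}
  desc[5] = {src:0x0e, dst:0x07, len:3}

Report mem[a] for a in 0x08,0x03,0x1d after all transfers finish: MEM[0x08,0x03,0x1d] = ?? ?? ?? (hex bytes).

D0: mem[0x00..0x04] <- [0b 2b 7e c0 17]
D1: mem[0x15..0x19] <- [0e 98 19 cc 31]
D2: mem[0x1c..0x1d] <- [c0 17]
D3: mem[0x15..0x16] <- [86 ab]
D4: mem[0x04..0x05] <- [12 3e]
D5: mem[0x07..0x09] <- [cc 31 26]
query mem[0x08]=0x31, mem[0x03]=0xc0, mem[0x1d]=0x17

MEM[0x08,0x03,0x1d] = 31 c0 17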